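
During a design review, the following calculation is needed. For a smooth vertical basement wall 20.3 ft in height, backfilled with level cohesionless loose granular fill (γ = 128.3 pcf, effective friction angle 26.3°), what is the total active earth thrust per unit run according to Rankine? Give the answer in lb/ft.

K_a = tan²(45° − φ/2) = 0.3859.
P_a = ½ K_a γ H² = 0.5 × 0.3859 × 128.3 × 20.3² = 10200 lb/ft.

10200 lb/ft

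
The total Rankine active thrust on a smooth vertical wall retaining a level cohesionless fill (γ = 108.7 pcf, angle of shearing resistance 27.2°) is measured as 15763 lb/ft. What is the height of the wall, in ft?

27.9 ft

K_a = 0.3726. P_a = ½ K_a γ H² ⇒ H = √(2P_a/(K_a γ)).
H = √(2×15763/(0.3726×108.7)) = 27.90 ft.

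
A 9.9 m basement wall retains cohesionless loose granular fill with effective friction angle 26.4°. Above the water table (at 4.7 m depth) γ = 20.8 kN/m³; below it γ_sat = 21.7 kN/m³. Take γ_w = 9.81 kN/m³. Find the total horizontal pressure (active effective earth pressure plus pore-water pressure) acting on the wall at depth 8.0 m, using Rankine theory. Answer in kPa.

85.0 kPa

K_a = (1 − sin φ)/(1 + sin φ) = 0.3844.
γ' = 21.7 − 9.81 = 11.89 kN/m³.
Effective vertical stress at 8.0 m: σ'_v = 20.8×4.7 + 11.89×3.30 = 137.0 kPa.
σ'_h = K_a σ'_v = 0.3844 × 137.0 = 52.67 kPa; u = γ_w × 3.30 = 32.37 kPa.
Total σ_h = 52.67 + 32.37 = 85.04 kPa.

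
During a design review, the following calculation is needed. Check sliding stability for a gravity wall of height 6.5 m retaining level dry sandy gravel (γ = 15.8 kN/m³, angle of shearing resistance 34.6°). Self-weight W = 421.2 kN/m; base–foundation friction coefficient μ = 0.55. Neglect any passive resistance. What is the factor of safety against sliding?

2.52

K_a = tan²(45° − 34.6°/2) = 0.2756.
P_a = ½K_aγH² = 0.5×0.2756×15.8×6.5² = 92.00 kN/m, acting at H/3 = 2.167 m above the base.
FS_sliding = μW / P_a = 0.55×421.2 / 92.00 = 2.518.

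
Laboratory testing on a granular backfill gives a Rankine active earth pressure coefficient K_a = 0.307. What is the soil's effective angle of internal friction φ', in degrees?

K_a = tan²(45° − φ/2) ⇒ 45° − φ/2 = arctan(√0.307) = 28.99°.
φ = 2(45° − 28.99°) = 32.02°.

32.0°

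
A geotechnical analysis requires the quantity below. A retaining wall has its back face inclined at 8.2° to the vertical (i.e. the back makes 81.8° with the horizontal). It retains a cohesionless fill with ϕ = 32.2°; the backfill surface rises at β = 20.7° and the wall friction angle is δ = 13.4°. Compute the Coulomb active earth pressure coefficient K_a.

K_a = sin²(α+φ) / [sin²α · sin(α−δ) · (1 + √{sin(φ+δ)sin(φ−β) / (sin(α−δ)sin(α+β))})²].
With α = 81.8°, φ = 32.2°, δ = 13.4°, β = 20.7°: K_a = 0.4701.

0.470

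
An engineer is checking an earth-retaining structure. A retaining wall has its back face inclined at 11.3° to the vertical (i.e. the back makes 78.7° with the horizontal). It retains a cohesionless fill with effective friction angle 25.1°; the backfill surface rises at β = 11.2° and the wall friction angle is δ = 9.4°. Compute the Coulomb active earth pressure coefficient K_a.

0.549

K_a = sin²(α+φ) / [sin²α · sin(α−δ) · (1 + √{sin(φ+δ)sin(φ−β) / (sin(α−δ)sin(α+β))})²].
With α = 78.7°, φ = 25.1°, δ = 9.4°, β = 11.2°: K_a = 0.5494.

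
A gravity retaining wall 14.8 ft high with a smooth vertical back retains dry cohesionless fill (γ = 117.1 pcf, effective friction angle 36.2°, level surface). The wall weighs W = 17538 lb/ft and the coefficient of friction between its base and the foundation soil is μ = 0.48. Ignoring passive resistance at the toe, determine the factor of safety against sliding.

K_a = tan²(45° − 36.2°/2) = 0.2574.
P_a = ½K_aγH² = 0.5×0.2574×117.1×14.8² = 3301 lb/ft, acting at H/3 = 4.933 ft above the base.
FS_sliding = μW / P_a = 0.48×17538 / 3301 = 2.550.

2.55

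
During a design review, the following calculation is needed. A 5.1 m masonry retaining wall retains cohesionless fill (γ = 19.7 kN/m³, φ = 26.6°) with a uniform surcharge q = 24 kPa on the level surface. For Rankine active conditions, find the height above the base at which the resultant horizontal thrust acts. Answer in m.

K_a = 0.3814.
Triangular part P₁ = ½K_aγH² = 97.73 at H/3 = 1.700 m; rectangular part P₂ = K_a q H = 46.69 at H/2 = 2.550 m.
ȳ = (P₁·1.700 + P₂·2.550)/(P₁+P₂) = 1.975 m.

1.97 m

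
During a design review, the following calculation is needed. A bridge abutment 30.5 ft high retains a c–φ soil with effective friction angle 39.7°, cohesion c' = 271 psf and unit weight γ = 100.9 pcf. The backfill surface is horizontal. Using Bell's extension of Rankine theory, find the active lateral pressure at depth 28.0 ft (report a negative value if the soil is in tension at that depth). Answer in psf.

368 psf

K_a = (1 − sin φ)/(1 + sin φ) = 0.2204.
σ_a = K_a γ z − 2c√K_a = 0.2204×100.9×28.0 − 2×271×0.4695 = 368.3 psf.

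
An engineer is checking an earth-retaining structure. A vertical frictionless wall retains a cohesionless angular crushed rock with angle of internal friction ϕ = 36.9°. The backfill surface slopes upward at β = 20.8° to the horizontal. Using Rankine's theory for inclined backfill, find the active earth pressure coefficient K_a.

0.297

K_a = cos β · (cos β − √(cos²β − cos²φ)) / (cos β + √(cos²β − cos²φ)).
cos β = 0.9348, cos φ = 0.7997, √(cos²β − cos²φ) = 0.4842.
K_a = 0.9348 × (0.9348 − 0.4842)/(0.9348 + 0.4842) = 0.2969.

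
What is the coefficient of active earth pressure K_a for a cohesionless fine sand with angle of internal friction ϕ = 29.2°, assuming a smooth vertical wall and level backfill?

K_a = (1 − sin φ)/(1 + sin φ) = (1 − sin 29.2°)/(1 + sin 29.2°) = 0.3442.

0.344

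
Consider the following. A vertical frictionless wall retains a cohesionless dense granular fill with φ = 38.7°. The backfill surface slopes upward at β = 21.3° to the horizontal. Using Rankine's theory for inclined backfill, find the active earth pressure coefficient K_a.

0.273

K_a = cos β · (cos β − √(cos²β − cos²φ)) / (cos β + √(cos²β − cos²φ)).
cos β = 0.9317, cos φ = 0.7804, √(cos²β − cos²φ) = 0.5089.
K_a = 0.9317 × (0.9317 − 0.5089)/(0.9317 + 0.5089) = 0.2734.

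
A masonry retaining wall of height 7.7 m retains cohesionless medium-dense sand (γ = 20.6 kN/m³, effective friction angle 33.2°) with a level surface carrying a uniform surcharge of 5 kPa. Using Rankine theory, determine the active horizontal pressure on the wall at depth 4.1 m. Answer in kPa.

K_a = (1 − sin φ)/(1 + sin φ) = 0.2924.
σ_v = γz + q = 20.6 × 4.1 + 5 = 89.46 kPa.
σ_h = K_a σ_v = 0.2924 × 89.46 = 26.15 kPa.

26.2 kPa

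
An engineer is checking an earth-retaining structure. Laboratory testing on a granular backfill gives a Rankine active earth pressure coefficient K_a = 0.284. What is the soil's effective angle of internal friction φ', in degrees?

33.9°

K_a = tan²(45° − φ/2) ⇒ 45° − φ/2 = arctan(√0.284) = 28.05°.
φ = 2(45° − 28.05°) = 33.89°.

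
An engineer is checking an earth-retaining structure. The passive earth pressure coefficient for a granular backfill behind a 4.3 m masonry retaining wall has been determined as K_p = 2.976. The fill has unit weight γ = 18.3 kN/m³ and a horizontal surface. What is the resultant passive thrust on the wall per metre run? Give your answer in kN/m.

503 kN/m

P = ½ K_p γ H² = 0.5 × 2.976 × 18.3 × 4.3² = 503.5 kN/m.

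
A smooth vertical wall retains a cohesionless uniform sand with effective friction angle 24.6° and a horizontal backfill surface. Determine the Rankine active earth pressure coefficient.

K_a = (1 − sin φ)/(1 + sin φ) = (1 − sin 24.6°)/(1 + sin 24.6°) = 0.4121.

0.412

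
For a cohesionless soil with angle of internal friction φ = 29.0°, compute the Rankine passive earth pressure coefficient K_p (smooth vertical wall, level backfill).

K_p = (1 + sin φ)/(1 − sin φ) = tan²(45° + 29.0°/2) = 2.882.

2.88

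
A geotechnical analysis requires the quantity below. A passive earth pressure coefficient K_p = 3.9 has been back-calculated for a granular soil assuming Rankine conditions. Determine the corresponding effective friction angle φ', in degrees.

36.3°

K_p = (1+sin φ)/(1−sin φ) ⇒ sin φ = (K_p − 1)/(K_p + 1) = 0.5918.
φ = arcsin(0.5918) = 36.29°.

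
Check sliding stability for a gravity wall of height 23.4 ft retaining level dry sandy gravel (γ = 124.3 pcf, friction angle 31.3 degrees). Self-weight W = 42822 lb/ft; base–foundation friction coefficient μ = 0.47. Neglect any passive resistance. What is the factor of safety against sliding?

K_a = tan²(45° − 31.3°/2) = 0.3162.
P_a = ½K_aγH² = 0.5×0.3162×124.3×23.4² = 10760 lb/ft, acting at H/3 = 7.800 ft above the base.
FS_sliding = μW / P_a = 0.47×42822 / 10760 = 1.870.

1.87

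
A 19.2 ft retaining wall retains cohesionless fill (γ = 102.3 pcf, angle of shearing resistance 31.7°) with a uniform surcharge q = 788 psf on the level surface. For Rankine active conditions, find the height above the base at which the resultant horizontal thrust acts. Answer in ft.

7.82 ft

K_a = 0.3111.
Triangular part P₁ = ½K_aγH² = 5866 at H/3 = 6.400 ft; rectangular part P₂ = K_a q H = 4706 at H/2 = 9.600 ft.
ȳ = (P₁·6.400 + P₂·9.600)/(P₁+P₂) = 7.825 ft.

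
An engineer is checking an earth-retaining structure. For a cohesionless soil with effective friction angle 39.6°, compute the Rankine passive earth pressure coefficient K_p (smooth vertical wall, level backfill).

K_p = (1 + sin φ)/(1 − sin φ) = tan²(45° + 39.6°/2) = 4.516.

4.52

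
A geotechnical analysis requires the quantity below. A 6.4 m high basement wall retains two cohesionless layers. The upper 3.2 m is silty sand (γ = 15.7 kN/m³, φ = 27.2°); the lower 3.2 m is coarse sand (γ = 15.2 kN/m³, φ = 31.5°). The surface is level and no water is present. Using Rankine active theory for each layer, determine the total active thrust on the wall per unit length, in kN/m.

105 kN/m

K_a1 = tan²(45°−27.2°/2) = 0.3726; K_a2 = tan²(45°−31.5°/2) = 0.3136.
Layer 1: σ at base = K_a1 γ₁ h₁ = 18.72 kPa; P₁ = ½×18.72×3.2 = 29.95.
Layer 2: σ_v at top = γ₁h₁ = 50.24; σ_h top = K_a2×50.24 = 15.76; σ_h base = K_a2×(50.24+15.2×3.2) = 31.01.
P₂ = ½(15.76+31.01)×3.2 = 74.83. Total P_a = 29.95+74.83 = 104.8 kN/m.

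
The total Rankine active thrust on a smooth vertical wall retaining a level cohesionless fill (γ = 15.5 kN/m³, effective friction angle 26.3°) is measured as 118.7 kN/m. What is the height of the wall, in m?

6.30 m

K_a = 0.3859. P_a = ½ K_a γ H² ⇒ H = √(2P_a/(K_a γ)).
H = √(2×118.7/(0.3859×15.5)) = 6.300 m.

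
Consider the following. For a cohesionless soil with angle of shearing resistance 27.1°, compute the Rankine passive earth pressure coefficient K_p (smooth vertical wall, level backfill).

K_p = (1 + sin φ)/(1 − sin φ) = tan²(45° + 27.1°/2) = 2.673.

2.67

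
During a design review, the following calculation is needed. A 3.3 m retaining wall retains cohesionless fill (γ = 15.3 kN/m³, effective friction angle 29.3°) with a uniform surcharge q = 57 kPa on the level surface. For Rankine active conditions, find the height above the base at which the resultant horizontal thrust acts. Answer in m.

1.48 m

K_a = 0.3428.
Triangular part P₁ = ½K_aγH² = 28.56 at H/3 = 1.100 m; rectangular part P₂ = K_a q H = 64.49 at H/2 = 1.650 m.
ȳ = (P₁·1.100 + P₂·1.650)/(P₁+P₂) = 1.481 m.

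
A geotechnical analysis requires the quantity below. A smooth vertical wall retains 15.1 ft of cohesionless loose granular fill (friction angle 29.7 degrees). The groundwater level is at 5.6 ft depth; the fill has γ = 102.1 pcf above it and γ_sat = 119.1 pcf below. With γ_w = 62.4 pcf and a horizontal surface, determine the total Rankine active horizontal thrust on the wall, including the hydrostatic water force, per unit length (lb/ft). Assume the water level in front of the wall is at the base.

K_a = tan²(45° − φ/2) = 0.3374.
γ' = 119.1 − 62.4 = 56.70 pcf. Depth below WT = 9.5 ft.
σ'_h at WT = K_a γ d_w = 192.9 psf; at base = 192.9 + K_a γ' × 9.5 = 374.6 psf.
P₁ (0–5.6 ft) = ½×192.9×5.6 = 540.1. P₂ (5.6–15.1 ft) = ½(192.9+374.6)×9.5 = 2696.
P_w = ½ γ_w h₂² = 0.5×62.4×9.5² = 2816. Total = 540.1+2696+2816 = 6052 lb/ft.

6050 lb/ft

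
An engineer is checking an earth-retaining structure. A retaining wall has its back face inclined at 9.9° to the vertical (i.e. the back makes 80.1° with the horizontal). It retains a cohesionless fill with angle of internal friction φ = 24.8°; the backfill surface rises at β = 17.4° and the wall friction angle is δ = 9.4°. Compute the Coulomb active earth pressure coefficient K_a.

0.624

K_a = sin²(α+φ) / [sin²α · sin(α−δ) · (1 + √{sin(φ+δ)sin(φ−β) / (sin(α−δ)sin(α+β))})²].
With α = 80.1°, φ = 24.8°, δ = 9.4°, β = 17.4°: K_a = 0.6241.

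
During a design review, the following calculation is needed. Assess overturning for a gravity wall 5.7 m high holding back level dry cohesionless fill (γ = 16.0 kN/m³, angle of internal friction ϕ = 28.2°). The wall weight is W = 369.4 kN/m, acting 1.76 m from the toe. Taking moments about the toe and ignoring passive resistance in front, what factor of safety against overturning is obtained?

3.68

K_a = tan²(45° − 28.2°/2) = 0.3582.
P_a = ½K_aγH² = 0.5×0.3582×16.0×5.7² = 93.10 kN/m, acting at H/3 = 1.900 m above the base.
Overturning moment M_o = P_a × H/3 = 93.10 × 1.900 = 176.9.
Resisting moment M_r = W × 1.76 = 369.4 × 1.76 = 650.1.
FS_overturning = M_r/M_o = 650.1/176.9 = 3.675.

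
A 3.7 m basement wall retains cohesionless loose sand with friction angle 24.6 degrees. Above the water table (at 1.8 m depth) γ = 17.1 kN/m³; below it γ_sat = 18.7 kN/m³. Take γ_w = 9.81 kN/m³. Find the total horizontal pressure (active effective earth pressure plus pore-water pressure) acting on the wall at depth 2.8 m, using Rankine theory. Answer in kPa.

26.2 kPa

K_a = (1 − sin φ)/(1 + sin φ) = 0.4121.
γ' = 18.7 − 9.81 = 8.890 kN/m³.
Effective vertical stress at 2.8 m: σ'_v = 17.1×1.8 + 8.890×1.000 = 39.67 kPa.
σ'_h = K_a σ'_v = 0.4121 × 39.67 = 16.35 kPa; u = γ_w × 1.000 = 9.810 kPa.
Total σ_h = 16.35 + 9.810 = 26.16 kPa.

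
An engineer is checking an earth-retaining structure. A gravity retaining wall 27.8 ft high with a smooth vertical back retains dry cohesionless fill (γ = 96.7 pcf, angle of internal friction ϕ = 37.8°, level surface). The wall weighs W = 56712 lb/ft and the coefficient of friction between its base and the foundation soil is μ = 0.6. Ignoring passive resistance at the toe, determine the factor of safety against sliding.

K_a = tan²(45° − 37.8°/2) = 0.2400.
P_a = ½K_aγH² = 0.5×0.2400×96.7×27.8² = 8968 lb/ft, acting at H/3 = 9.267 ft above the base.
FS_sliding = μW / P_a = 0.6×56712 / 8968 = 3.794.

3.79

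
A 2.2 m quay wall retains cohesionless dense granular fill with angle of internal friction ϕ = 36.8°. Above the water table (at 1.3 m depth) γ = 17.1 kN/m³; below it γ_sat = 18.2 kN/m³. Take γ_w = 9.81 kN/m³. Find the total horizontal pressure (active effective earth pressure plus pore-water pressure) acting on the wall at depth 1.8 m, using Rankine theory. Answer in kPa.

11.5 kPa

K_a = (1 − sin φ)/(1 + sin φ) = 0.2508.
γ' = 18.2 − 9.81 = 8.390 kN/m³.
Effective vertical stress at 1.8 m: σ'_v = 17.1×1.3 + 8.390×0.500 = 26.43 kPa.
σ'_h = K_a σ'_v = 0.2508 × 26.43 = 6.626 kPa; u = γ_w × 0.500 = 4.905 kPa.
Total σ_h = 6.626 + 4.905 = 11.53 kPa.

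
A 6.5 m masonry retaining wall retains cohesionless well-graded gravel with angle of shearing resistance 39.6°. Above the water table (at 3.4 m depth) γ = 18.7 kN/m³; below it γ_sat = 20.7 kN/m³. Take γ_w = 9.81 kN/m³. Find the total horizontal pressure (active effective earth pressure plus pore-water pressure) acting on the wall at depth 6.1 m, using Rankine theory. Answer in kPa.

47.1 kPa

K_a = (1 − sin φ)/(1 + sin φ) = 0.2214.
γ' = 20.7 − 9.81 = 10.89 kN/m³.
Effective vertical stress at 6.1 m: σ'_v = 18.7×3.4 + 10.89×2.70 = 92.98 kPa.
σ'_h = K_a σ'_v = 0.2214 × 92.98 = 20.59 kPa; u = γ_w × 2.70 = 26.49 kPa.
Total σ_h = 20.59 + 26.49 = 47.08 kPa.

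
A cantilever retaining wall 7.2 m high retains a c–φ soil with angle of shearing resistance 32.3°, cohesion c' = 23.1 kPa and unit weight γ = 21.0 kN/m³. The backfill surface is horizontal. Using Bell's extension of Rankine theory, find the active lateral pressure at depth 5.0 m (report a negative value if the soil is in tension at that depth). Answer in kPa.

6.41 kPa

K_a = (1 − sin φ)/(1 + sin φ) = 0.3035.
σ_a = K_a γ z − 2c√K_a = 0.3035×21.0×5.0 − 2×23.1×0.5509 = 6.414 kPa.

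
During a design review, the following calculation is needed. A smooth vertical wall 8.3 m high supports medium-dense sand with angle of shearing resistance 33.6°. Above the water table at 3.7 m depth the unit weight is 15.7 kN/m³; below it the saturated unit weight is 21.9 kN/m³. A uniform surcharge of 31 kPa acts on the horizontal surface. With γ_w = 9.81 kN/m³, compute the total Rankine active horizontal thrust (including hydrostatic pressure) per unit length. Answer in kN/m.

322 kN/m

K_a = tan²(45° − φ/2) = 0.2875.
γ' = 21.9 − 9.81 = 12.09 kN/m³. h₂ = H − d_w = 4.6 m.
σ'_h: at surface K_a·q = 8.913; at WT K_a(q+γd_w) = 25.61; at base K_a(q+γd_w+γ'h₂) = 41.60 kPa.
P₁ = ½(8.913+25.61)×3.7 = 63.87; P₂ = ½(25.61+41.60)×4.6 = 154.6; P_w = ½γ_w h₂² = 103.8.
Total = 63.87+154.6+103.8 = 322.3 kN/m.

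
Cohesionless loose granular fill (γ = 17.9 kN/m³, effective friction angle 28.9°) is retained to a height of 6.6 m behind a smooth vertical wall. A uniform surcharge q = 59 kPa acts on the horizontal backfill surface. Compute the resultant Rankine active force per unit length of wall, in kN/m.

K_a = tan²(45° − φ/2) = 0.3484.
Soil triangle: ½ K_a γ H² = 0.5×0.3484×17.9×6.6² = 135.8 kN/m.
Surcharge rectangle: K_a q H = 0.3484×59×6.6 = 135.7 kN/m.
Total = 135.8 + 135.7 = 271.5 kN/m.

271 kN/m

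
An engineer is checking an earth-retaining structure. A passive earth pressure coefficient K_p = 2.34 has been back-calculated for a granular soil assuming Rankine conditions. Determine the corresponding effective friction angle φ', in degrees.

K_p = (1+sin φ)/(1−sin φ) ⇒ sin φ = (K_p − 1)/(K_p + 1) = 0.4012.
φ = arcsin(0.4012) = 23.65°.

23.7°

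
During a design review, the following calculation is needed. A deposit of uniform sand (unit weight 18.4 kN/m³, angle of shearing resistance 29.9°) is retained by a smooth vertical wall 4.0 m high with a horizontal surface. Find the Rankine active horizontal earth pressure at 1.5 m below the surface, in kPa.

K_a = (1 − sin φ)/(1 + sin φ) = 0.3347.
σ_h = K_a γ z = 0.3347 × 18.4 × 1.5 = 9.237 kPa.

9.24 kPa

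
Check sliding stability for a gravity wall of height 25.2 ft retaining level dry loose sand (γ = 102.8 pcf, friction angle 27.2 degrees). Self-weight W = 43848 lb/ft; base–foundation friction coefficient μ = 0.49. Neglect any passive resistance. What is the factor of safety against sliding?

K_a = tan²(45° − 27.2°/2) = 0.3726.
P_a = ½K_aγH² = 0.5×0.3726×102.8×25.2² = 12160 lb/ft, acting at H/3 = 8.400 ft above the base.
FS_sliding = μW / P_a = 0.49×43848 / 12160 = 1.767.

1.77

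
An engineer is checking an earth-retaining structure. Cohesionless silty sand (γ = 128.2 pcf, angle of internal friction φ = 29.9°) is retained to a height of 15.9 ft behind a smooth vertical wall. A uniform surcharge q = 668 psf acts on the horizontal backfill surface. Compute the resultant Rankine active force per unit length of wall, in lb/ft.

K_a = tan²(45° − φ/2) = 0.3347.
Soil triangle: ½ K_a γ H² = 0.5×0.3347×128.2×15.9² = 5424 lb/ft.
Surcharge rectangle: K_a q H = 0.3347×668×15.9 = 3555 lb/ft.
Total = 5424 + 3555 = 8978 lb/ft.

8980 lb/ft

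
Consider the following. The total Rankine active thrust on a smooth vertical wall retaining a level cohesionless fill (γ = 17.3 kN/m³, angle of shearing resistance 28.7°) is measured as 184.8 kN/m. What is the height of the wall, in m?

7.80 m

K_a = 0.3511. P_a = ½ K_a γ H² ⇒ H = √(2P_a/(K_a γ)).
H = √(2×184.8/(0.3511×17.3)) = 7.800 m.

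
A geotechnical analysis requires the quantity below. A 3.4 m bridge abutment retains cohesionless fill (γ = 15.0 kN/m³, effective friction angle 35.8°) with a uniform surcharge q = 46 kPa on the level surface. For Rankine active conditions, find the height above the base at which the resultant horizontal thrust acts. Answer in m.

K_a = 0.2619.
Triangular part P₁ = ½K_aγH² = 22.70 at H/3 = 1.133 m; rectangular part P₂ = K_a q H = 40.96 at H/2 = 1.700 m.
ȳ = (P₁·1.133 + P₂·1.700)/(P₁+P₂) = 1.498 m.

1.50 m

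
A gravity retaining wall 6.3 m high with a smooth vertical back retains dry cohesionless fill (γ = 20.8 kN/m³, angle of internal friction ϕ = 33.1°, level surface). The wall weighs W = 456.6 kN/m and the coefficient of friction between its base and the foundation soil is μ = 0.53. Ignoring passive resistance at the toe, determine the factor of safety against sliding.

K_a = tan²(45° − 33.1°/2) = 0.2936.
P_a = ½K_aγH² = 0.5×0.2936×20.8×6.3² = 121.2 kN/m, acting at H/3 = 2.100 m above the base.
FS_sliding = μW / P_a = 0.53×456.6 / 121.2 = 1.997.

2.00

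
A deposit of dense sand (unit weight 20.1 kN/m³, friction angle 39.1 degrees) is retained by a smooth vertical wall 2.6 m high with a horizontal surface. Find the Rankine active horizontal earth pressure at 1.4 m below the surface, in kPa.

6.37 kPa

K_a = (1 − sin φ)/(1 + sin φ) = 0.2265.
σ_h = K_a γ z = 0.2265 × 20.1 × 1.4 = 6.373 kPa.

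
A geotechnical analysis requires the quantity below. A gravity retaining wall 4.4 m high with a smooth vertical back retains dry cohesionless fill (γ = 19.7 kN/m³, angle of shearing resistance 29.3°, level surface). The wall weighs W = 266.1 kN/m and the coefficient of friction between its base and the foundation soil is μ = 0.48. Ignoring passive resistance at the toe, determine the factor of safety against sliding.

K_a = tan²(45° − 29.3°/2) = 0.3428.
P_a = ½K_aγH² = 0.5×0.3428×19.7×4.4² = 65.38 kN/m, acting at H/3 = 1.467 m above the base.
FS_sliding = μW / P_a = 0.48×266.1 / 65.38 = 1.954.

1.95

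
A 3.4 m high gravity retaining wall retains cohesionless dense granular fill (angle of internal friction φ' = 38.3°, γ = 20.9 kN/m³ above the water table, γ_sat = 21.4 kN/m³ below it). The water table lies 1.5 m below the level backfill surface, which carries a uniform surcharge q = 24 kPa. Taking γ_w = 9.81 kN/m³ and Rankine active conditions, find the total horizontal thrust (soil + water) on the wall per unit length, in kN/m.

K_a = tan²(45° − φ/2) = 0.2347.
γ' = 21.4 − 9.81 = 11.59 kN/m³. h₂ = H − d_w = 1.9 m.
σ'_h: at surface K_a·q = 5.634; at WT K_a(q+γd_w) = 12.99; at base K_a(q+γd_w+γ'h₂) = 18.16 kPa.
P₁ = ½(5.634+12.99)×1.5 = 13.97; P₂ = ½(12.99+18.16)×1.9 = 29.60; P_w = ½γ_w h₂² = 17.71.
Total = 13.97+29.60+17.71 = 61.27 kN/m.

61.3 kN/m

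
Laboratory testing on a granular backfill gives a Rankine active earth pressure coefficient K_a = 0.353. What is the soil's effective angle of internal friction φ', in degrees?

K_a = tan²(45° − φ/2) ⇒ 45° − φ/2 = arctan(√0.353) = 30.72°.
φ = 2(45° − 30.72°) = 28.57°.

28.6°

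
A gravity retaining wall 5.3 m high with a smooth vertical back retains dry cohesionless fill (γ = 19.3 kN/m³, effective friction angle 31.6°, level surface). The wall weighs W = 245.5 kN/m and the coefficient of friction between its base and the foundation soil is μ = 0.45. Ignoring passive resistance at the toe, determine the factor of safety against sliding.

K_a = tan²(45° − 31.6°/2) = 0.3123.
P_a = ½K_aγH² = 0.5×0.3123×19.3×5.3² = 84.67 kN/m, acting at H/3 = 1.767 m above the base.
FS_sliding = μW / P_a = 0.45×245.5 / 84.67 = 1.305.

1.30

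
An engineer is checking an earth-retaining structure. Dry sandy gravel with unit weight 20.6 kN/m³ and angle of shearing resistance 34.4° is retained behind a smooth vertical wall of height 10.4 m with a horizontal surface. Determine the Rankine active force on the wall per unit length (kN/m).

K_a = tan²(45° − φ/2) = 0.2780.
P_a = ½ K_a γ H² = 0.5 × 0.2780 × 20.6 × 10.4² = 309.7 kN/m.

310 kN/m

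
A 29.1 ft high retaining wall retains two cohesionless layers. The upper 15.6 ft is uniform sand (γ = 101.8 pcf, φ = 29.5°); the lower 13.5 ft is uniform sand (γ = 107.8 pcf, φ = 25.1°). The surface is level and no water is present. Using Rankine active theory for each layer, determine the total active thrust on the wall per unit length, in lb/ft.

K_a1 = tan²(45°−29.5°/2) = 0.3401; K_a2 = tan²(45°−25.1°/2) = 0.4043.
Layer 1: σ at base = K_a1 γ₁ h₁ = 540.1 psf; P₁ = ½×540.1×15.6 = 4213.
Layer 2: σ_v at top = γ₁h₁ = 1588; σ_h top = K_a2×1588 = 642.1; σ_h base = K_a2×(1588+107.8×13.5) = 1230.
P₂ = ½(642.1+1230)×13.5 = 12640. Total P_a = 4213+12640 = 16850 lb/ft.

16900 lb/ft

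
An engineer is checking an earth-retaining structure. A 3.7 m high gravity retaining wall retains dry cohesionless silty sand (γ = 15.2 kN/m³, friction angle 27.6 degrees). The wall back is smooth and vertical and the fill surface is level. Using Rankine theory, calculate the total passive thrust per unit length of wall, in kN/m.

K_p = tan²(45° + φ/2) = 2.726.
P_p = ½ K_p γ H² = 0.5 × 2.726 × 15.2 × 3.7² = 283.7 kN/m.

284 kN/m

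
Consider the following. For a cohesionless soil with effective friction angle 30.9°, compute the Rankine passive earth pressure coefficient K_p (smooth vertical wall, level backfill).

K_p = (1 + sin φ)/(1 − sin φ) = tan²(45° + 30.9°/2) = 3.111.

3.11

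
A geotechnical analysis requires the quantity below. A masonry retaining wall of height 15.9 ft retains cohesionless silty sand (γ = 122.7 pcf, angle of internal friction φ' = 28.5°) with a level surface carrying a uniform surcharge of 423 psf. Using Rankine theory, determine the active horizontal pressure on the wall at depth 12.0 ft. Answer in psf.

K_a = (1 − sin φ)/(1 + sin φ) = 0.3540.
σ_v = γz + q = 122.7 × 12.0 + 423 = 1895 psf.
σ_h = K_a σ_v = 0.3540 × 1895 = 670.9 psf.

671 psf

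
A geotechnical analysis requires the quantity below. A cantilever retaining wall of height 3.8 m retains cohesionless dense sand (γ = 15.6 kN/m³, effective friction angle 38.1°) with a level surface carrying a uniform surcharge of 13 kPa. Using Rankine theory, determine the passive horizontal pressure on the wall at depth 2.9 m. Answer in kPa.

K_p = (1 + sin φ)/(1 − sin φ) = 4.222.
σ_v = γz + q = 15.6 × 2.9 + 13 = 58.24 kPa.
σ_h = K_p σ_v = 4.222 × 58.24 = 245.9 kPa.

246 kPa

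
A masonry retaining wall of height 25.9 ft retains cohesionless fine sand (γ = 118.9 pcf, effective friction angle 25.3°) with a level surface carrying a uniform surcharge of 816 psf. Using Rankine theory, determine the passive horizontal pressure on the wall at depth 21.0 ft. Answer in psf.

8260 psf

K_p = (1 + sin φ)/(1 − sin φ) = 2.493.
σ_v = γz + q = 118.9 × 21.0 + 816 = 3313 psf.
σ_h = K_p σ_v = 2.493 × 3313 = 8258 psf.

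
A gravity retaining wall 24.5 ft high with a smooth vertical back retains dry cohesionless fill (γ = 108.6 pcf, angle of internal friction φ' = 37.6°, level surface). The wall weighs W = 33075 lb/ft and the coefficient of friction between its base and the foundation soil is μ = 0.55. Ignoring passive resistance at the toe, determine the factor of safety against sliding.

2.31

K_a = tan²(45° − 37.6°/2) = 0.2421.
P_a = ½K_aγH² = 0.5×0.2421×108.6×24.5² = 7892 lb/ft, acting at H/3 = 8.167 ft above the base.
FS_sliding = μW / P_a = 0.55×33075 / 7892 = 2.305.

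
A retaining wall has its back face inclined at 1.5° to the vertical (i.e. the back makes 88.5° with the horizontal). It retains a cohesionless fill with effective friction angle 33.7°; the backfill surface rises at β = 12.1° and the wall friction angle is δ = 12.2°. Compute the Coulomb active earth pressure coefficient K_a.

K_a = sin²(α+φ) / [sin²α · sin(α−δ) · (1 + √{sin(φ+δ)sin(φ−β) / (sin(α−δ)sin(α+β))})²].
With α = 88.5°, φ = 33.7°, δ = 12.2°, β = 12.1°: K_a = 0.3167.

0.317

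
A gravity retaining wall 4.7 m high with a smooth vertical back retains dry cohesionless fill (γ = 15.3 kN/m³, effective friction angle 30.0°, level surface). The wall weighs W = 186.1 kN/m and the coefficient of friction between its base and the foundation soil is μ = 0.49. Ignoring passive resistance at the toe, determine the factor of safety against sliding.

K_a = tan²(45° − 30.0°/2) = 0.3333.
P_a = ½K_aγH² = 0.5×0.3333×15.3×4.7² = 56.33 kN/m, acting at H/3 = 1.567 m above the base.
FS_sliding = μW / P_a = 0.49×186.1 / 56.33 = 1.619.

1.62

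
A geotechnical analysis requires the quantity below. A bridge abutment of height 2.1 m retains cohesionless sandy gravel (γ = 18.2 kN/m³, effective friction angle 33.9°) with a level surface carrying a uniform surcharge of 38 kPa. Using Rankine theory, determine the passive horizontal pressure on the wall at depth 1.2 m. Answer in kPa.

211 kPa

K_p = (1 + sin φ)/(1 − sin φ) = 3.522.
σ_v = γz + q = 18.2 × 1.2 + 38 = 59.84 kPa.
σ_h = K_p σ_v = 3.522 × 59.84 = 210.8 kPa.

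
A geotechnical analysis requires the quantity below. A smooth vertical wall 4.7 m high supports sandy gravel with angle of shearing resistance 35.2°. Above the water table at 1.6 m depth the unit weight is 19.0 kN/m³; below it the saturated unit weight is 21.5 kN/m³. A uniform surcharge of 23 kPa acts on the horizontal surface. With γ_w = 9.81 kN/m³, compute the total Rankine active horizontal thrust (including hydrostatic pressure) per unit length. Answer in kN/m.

K_a = tan²(45° − φ/2) = 0.2687.
γ' = 21.5 − 9.81 = 11.69 kN/m³. h₂ = H − d_w = 3.1 m.
σ'_h: at surface K_a·q = 6.180; at WT K_a(q+γd_w) = 14.35; at base K_a(q+γd_w+γ'h₂) = 24.08 kPa.
P₁ = ½(6.180+14.35)×1.6 = 16.42; P₂ = ½(14.35+24.08)×3.1 = 59.57; P_w = ½γ_w h₂² = 47.14.
Total = 16.42+59.57+47.14 = 123.1 kN/m.

123 kN/m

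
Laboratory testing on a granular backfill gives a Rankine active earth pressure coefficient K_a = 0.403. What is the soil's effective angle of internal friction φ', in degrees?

25.2°

K_a = tan²(45° − φ/2) ⇒ 45° − φ/2 = arctan(√0.403) = 32.41°.
φ = 2(45° − 32.41°) = 25.18°.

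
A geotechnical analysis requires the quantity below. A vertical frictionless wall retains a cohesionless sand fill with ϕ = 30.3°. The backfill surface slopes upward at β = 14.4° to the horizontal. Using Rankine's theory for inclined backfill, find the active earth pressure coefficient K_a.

K_a = cos β · (cos β − √(cos²β − cos²φ)) / (cos β + √(cos²β − cos²φ)).
cos β = 0.9686, cos φ = 0.8634, √(cos²β − cos²φ) = 0.4390.
K_a = 0.9686 × (0.9686 − 0.4390)/(0.9686 + 0.4390) = 0.3644.

0.364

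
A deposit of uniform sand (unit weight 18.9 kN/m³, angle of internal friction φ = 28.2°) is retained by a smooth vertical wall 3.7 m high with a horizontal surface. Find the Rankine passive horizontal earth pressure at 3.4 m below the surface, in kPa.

K_p = (1 + sin φ)/(1 − sin φ) = 2.792.
σ_h = K_p γ z = 2.792 × 18.9 × 3.4 = 179.4 kPa.

179 kPa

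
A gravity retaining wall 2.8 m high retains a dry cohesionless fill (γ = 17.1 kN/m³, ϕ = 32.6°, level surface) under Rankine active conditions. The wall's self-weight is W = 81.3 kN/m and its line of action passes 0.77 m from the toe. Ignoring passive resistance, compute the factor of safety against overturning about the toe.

K_a = tan²(45° − 32.6°/2) = 0.2997.
P_a = ½K_aγH² = 0.5×0.2997×17.1×2.8² = 20.09 kN/m, acting at H/3 = 0.9333 m above the base.
Overturning moment M_o = P_a × H/3 = 20.09 × 0.9333 = 18.75.
Resisting moment M_r = W × 0.77 = 81.3 × 0.77 = 62.60.
FS_overturning = M_r/M_o = 62.60/18.75 = 3.338.

3.34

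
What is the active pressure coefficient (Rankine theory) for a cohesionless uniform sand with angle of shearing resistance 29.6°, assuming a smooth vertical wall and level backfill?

0.339

K_a = (1 − sin φ)/(1 + sin φ) = (1 − sin 29.6°)/(1 + sin 29.6°) = 0.3387.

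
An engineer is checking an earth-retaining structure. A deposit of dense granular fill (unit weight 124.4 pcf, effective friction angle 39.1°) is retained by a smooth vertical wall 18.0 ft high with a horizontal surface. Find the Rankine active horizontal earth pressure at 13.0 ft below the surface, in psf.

366 psf

K_a = (1 − sin φ)/(1 + sin φ) = 0.2265.
σ_h = K_a γ z = 0.2265 × 124.4 × 13.0 = 366.3 psf.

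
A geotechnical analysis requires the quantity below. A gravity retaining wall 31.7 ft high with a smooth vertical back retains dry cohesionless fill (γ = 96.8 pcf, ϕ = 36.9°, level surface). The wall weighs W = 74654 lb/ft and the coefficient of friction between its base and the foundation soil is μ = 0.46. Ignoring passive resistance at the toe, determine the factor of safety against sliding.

2.83

K_a = tan²(45° − 36.9°/2) = 0.2497.
P_a = ½K_aγH² = 0.5×0.2497×96.8×31.7² = 12140 lb/ft, acting at H/3 = 10.57 ft above the base.
FS_sliding = μW / P_a = 0.46×74654 / 12140 = 2.828.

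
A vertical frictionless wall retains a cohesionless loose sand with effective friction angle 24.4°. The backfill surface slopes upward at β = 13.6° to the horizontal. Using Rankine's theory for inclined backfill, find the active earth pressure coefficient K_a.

0.469

K_a = cos β · (cos β − √(cos²β − cos²φ)) / (cos β + √(cos²β − cos²φ)).
cos β = 0.9720, cos φ = 0.9107, √(cos²β − cos²φ) = 0.3397.
K_a = 0.9720 × (0.9720 − 0.3397)/(0.9720 + 0.3397) = 0.4686.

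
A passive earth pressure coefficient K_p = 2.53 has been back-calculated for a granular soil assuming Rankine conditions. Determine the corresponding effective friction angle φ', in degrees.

K_p = (1+sin φ)/(1−sin φ) ⇒ sin φ = (K_p − 1)/(K_p + 1) = 0.4334.
φ = arcsin(0.4334) = 25.69°.

25.7°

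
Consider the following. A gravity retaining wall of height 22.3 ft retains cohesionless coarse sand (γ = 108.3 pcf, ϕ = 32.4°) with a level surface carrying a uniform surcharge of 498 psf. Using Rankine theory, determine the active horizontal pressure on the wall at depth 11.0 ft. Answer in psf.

511 psf

K_a = (1 − sin φ)/(1 + sin φ) = 0.3022.
σ_v = γz + q = 108.3 × 11.0 + 498 = 1689 psf.
σ_h = K_a σ_v = 0.3022 × 1689 = 510.6 psf.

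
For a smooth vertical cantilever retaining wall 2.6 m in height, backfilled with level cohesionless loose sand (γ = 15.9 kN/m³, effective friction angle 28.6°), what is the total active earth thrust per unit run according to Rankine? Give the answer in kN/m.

K_a = tan²(45° − φ/2) = 0.3525.
P_a = ½ K_a γ H² = 0.5 × 0.3525 × 15.9 × 2.6² = 18.95 kN/m.

18.9 kN/m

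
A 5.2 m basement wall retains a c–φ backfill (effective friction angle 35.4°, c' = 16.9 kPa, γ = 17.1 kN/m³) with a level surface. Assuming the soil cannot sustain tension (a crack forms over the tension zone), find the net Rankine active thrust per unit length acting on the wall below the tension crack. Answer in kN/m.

4.28 kN/m

K_a = 0.2664; √K_a = 0.5161.
Tension-crack depth z_c = 2c/(γ√K_a) = 2×16.9/(17.1×0.5161) = 3.830 m.
σ_a at base = K_a γ H − 2c√K_a = 0.2664×17.1×5.2 − 2×16.9×0.5161 = 6.243 kPa.
P_a = ½ × 6.243 × (H − z_c) = 0.5×6.243×1.370 = 4.277 kN/m.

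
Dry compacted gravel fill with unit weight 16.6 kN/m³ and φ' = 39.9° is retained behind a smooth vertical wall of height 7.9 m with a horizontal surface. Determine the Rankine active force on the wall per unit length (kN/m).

K_a = tan²(45° − φ/2) = 0.2184.
P_a = ½ K_a γ H² = 0.5 × 0.2184 × 16.6 × 7.9² = 113.2 kN/m.

113 kN/m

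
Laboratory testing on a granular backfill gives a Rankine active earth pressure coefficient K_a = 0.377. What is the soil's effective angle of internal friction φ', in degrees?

26.9°

K_a = tan²(45° − φ/2) ⇒ 45° − φ/2 = arctan(√0.377) = 31.55°.
φ = 2(45° − 31.55°) = 26.90°.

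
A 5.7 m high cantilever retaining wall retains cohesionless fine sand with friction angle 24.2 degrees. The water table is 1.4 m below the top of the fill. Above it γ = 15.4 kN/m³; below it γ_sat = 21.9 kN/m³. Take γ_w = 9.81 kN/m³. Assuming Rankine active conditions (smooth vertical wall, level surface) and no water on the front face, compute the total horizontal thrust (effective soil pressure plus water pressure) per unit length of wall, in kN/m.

K_a = tan²(45° − φ/2) = 0.4185.
γ' = 21.9 − 9.81 = 12.09 kN/m³. Depth below WT = 4.3 m.
σ'_h at WT = K_a γ d_w = 9.023 kPa; at base = 9.023 + K_a γ' × 4.3 = 30.78 kPa.
P₁ (0–1.4 m) = ½×9.023×1.4 = 6.316. P₂ (1.4–5.7 m) = ½(9.023+30.78)×4.3 = 85.58.
P_w = ½ γ_w h₂² = 0.5×9.81×4.3² = 90.69. Total = 6.316+85.58+90.69 = 182.6 kN/m.

183 kN/m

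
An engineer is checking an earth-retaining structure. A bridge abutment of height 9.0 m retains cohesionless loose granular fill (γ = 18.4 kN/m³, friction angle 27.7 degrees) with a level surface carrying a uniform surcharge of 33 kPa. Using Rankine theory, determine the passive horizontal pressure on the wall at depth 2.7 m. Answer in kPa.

K_p = (1 + sin φ)/(1 − sin φ) = 2.737.
σ_v = γz + q = 18.4 × 2.7 + 33 = 82.68 kPa.
σ_h = K_p σ_v = 2.737 × 82.68 = 226.3 kPa.

226 kPa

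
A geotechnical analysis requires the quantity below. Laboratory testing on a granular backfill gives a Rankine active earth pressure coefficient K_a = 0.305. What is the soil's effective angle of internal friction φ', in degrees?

32.2°

K_a = tan²(45° − φ/2) ⇒ 45° − φ/2 = arctan(√0.305) = 28.91°.
φ = 2(45° − 28.91°) = 32.18°.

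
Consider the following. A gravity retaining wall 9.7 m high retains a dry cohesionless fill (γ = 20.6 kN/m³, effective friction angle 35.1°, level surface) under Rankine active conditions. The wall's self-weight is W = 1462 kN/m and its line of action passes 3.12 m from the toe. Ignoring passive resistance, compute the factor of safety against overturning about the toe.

5.39

K_a = tan²(45° − 35.1°/2) = 0.2698.
P_a = ½K_aγH² = 0.5×0.2698×20.6×9.7² = 261.5 kN/m, acting at H/3 = 3.233 m above the base.
Overturning moment M_o = P_a × H/3 = 261.5 × 3.233 = 845.5.
Resisting moment M_r = W × 3.12 = 1462 × 3.12 = 4561.
FS_overturning = M_r/M_o = 4561/845.5 = 5.395.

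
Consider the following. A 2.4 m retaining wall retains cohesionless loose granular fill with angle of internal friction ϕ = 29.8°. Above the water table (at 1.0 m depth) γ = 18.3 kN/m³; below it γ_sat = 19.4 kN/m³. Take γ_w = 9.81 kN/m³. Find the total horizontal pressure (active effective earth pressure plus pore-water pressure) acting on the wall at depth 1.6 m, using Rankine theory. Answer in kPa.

14.0 kPa

K_a = (1 − sin φ)/(1 + sin φ) = 0.3360.
γ' = 19.4 − 9.81 = 9.590 kN/m³.
Effective vertical stress at 1.6 m: σ'_v = 18.3×1.0 + 9.590×0.600 = 24.05 kPa.
σ'_h = K_a σ'_v = 0.3360 × 24.05 = 8.083 kPa; u = γ_w × 0.600 = 5.886 kPa.
Total σ_h = 8.083 + 5.886 = 13.97 kPa.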